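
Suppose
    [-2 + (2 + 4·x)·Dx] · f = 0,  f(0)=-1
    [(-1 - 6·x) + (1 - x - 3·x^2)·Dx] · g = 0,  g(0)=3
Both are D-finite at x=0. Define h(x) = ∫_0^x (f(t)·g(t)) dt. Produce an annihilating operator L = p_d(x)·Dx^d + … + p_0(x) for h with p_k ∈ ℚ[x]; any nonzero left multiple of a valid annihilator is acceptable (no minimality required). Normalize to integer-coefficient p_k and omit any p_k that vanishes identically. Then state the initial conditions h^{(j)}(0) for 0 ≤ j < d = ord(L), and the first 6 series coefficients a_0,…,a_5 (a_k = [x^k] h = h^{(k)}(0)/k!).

f: a_k = -1, -1, 1/2, -1/2, 5/8, -7/8, …
g: a_k = 3, 3, 12, 21, 57, 120, …
L₀ := L_f ⊗_s L_g (sym. prod.), ord ≤ 1.
h=∫h₀ ⇒ L = L₀·Dx.
L = (2 + 7·x + 9·x^2)·Dx + (-1 - x + 5·x^2 + 6·x^3)·Dx^2  (order 2).
h: a_k = 0, -3, -3, -9/2, -33/4, -573/40, …
ICs: h(0) = 0, h′(0) = -3.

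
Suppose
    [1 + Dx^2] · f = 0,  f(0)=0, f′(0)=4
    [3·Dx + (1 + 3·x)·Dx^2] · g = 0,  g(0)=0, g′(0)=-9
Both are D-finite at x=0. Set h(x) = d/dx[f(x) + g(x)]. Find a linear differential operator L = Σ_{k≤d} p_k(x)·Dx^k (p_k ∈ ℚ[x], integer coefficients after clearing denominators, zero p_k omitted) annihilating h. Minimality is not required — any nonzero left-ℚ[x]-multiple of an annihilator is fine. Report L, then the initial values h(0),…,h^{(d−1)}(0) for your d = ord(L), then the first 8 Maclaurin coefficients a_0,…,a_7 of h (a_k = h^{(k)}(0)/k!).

L = (165 + 18·x + 27·x^2) + (19 + 63·x + 27·x^2 + 27·x^3)·Dx + (165 + 18·x + 27·x^2)·Dx^2 + (19 + 63·x + 27·x^2 + 27·x^3)·Dx^3  (order 3).
h: a_k = -5, 27, -83, 243, -4373/6, 2187, -1180981/180, 19683, …
ICs: h(0) = -5, h′(0) = 27, h′′(0) = -166.

f: a_k = 0, 4, 0, -2/3, 0, 1/30, 0, -1/1260, …
g: a_k = 0, -9, 27/2, -27, 243/4, -729/5, 729/2, -6561/7, …
f+g: L₀ = lclm(L_f,L_g), ord ≤ 2+2.
h=h₀': d/dx-closure on L₀ ⇒ L.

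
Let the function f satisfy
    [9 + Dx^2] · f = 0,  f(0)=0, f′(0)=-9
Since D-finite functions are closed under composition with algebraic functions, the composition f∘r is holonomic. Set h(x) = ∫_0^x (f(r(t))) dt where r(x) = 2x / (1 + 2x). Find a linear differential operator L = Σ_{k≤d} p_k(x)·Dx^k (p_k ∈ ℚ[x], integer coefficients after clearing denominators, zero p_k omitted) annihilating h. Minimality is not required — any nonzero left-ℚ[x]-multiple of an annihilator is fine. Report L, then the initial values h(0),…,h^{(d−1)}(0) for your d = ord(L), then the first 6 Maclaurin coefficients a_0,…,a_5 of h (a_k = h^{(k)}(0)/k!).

f: a_k = 0, -9, 0, 27/2, 0, -243/40, …
h₀=f(r): pull back L_f along r ⇒ L₀.
∫: right-multiply L₀ by Dx.
L = 36·Dx + (4 + 24·x + 48·x^2 + 32·x^3)·Dx^2 + (1 + 8·x + 24·x^2 + 32·x^3 + 16·x^4)·Dx^3  (order 3).
h: a_k = 0, 0, -9, 12, 9, -504/5, …
ICs: h(0) = 0, h′(0) = 0, h′′(0) = -18.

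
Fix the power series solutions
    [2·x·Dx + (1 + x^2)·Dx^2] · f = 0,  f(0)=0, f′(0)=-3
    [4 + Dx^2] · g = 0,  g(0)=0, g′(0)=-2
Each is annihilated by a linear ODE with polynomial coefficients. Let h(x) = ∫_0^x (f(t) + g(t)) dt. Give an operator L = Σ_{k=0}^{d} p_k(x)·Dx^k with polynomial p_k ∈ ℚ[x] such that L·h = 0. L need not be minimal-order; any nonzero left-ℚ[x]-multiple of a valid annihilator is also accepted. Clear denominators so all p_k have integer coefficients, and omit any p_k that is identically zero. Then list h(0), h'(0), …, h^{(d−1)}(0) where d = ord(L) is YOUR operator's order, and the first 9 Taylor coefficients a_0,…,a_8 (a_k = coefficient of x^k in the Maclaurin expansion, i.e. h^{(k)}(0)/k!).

f: a_k = 0, -3, 0, 1, 0, -3/5, 0, 3/7, 0, …
g: a_k = 0, -2, 0, 4/3, 0, -4/15, 0, 8/315, 0, …
Sum ⇒ L₀ = lclm(L_f,L_g) in ℚ(x)⟨Dx⟩.
h=∫h₀ ⇒ L = L₀·Dx.
L = (-32·x + 80·x^3 + 16·x^5)·Dx^2 + (4 + 32·x^2 + 36·x^4 + 8·x^6)·Dx^3 + (-8·x + 20·x^3 + 4·x^5)·Dx^4 + (1 + 8·x^2 + 9·x^4 + 2·x^6)·Dx^5  (order 5).
h: a_k = 0, 0, -5/2, 0, 7/12, 0, -13/90, 0, 143/2520, …
ICs: h(0) = 0, h′(0) = 0, h′′(0) = -5, h′′′(0) = 0, h′′′′(0) = 14.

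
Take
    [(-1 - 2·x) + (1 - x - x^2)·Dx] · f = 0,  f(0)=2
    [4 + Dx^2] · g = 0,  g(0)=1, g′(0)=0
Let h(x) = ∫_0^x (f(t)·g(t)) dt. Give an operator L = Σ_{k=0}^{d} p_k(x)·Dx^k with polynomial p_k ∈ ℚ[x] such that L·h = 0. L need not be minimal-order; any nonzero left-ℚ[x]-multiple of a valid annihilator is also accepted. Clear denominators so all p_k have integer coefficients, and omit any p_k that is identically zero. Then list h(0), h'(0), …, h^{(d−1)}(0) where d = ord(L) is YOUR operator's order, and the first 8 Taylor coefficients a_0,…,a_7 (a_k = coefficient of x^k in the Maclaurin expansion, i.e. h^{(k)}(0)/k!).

f: a_k = 2, 2, 4, 6, 10, 16, 26, 42, …
g: a_k = 1, 0, -2, 0, 2/3, 0, -4/45, 0, …
Sym-product of L_f,L_g gives L₀ (≤ ord 2).
h=∫h₀ ⇒ L = L₀·Dx.
L = (-2 + 4·x + 4·x^2)·Dx + (2 + 4·x)·Dx^2 + (-1 + x + x^2)·Dx^3  (order 3).
h: a_k = 0, 2, 1, 0, 1/2, 2/3, 8/9, 382/315, …
ICs: h(0) = 0, h′(0) = 2, h′′(0) = 2.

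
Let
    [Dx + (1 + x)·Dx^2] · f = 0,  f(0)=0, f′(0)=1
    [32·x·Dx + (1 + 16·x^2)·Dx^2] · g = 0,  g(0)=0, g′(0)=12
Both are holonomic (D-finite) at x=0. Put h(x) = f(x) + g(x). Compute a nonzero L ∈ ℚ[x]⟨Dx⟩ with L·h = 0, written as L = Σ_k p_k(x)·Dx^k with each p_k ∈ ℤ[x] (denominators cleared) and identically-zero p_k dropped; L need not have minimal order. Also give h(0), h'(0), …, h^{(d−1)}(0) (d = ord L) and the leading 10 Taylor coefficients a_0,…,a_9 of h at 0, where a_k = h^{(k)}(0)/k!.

L = (-32 - 96·x + 1536·x^2 + 512·x^3)·Dx + (-34 - 64·x + 1440·x^2 + 3072·x^3 + 1024·x^4)·Dx^2 + (-1 + 31·x + 32·x^2 + 512·x^3 + 768·x^4 + 256·x^5)·Dx^3  (order 3).
h: a_k = 0, 13, -1/2, -191/3, -1/4, 3073/5, -1/6, -49151/7, -1/8, 786433/9, …
ICs: h(0) = 0, h′(0) = 13, h′′(0) = -1.

f: a_k = 0, 1, -1/2, 1/3, -1/4, 1/5, -1/6, 1/7, -1/8, 1/9, …
g: a_k = 0, 12, 0, -64, 0, 3072/5, 0, -49152/7, 0, 262144/3, …
Sum ⇒ L₀ = lclm(L_f,L_g) in ℚ(x)⟨Dx⟩.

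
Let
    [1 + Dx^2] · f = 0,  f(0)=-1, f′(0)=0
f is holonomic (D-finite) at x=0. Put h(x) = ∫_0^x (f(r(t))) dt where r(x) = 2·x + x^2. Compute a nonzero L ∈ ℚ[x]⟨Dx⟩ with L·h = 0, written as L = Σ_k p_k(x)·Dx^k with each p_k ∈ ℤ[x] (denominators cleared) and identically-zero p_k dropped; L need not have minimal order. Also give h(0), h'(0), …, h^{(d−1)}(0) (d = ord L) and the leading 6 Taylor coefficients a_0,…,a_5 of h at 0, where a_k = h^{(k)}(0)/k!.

L = (4 + 12·x + 12·x^2 + 4·x^3)·Dx - Dx^2 + (1 + x)·Dx^3  (order 3).
h: a_k = 0, -1, 0, 2/3, 1/2, -1/30, …
ICs: h(0) = 0, h′(0) = -1, h′′(0) = 0.

f: a_k = -1, 0, 1/2, 0, -1/24, 0, …
Substitute x→r, Dx→(1/r')Dx; clear ⇒ L₀.
h=∫₀ˣh₀: take L = L₀·Dx.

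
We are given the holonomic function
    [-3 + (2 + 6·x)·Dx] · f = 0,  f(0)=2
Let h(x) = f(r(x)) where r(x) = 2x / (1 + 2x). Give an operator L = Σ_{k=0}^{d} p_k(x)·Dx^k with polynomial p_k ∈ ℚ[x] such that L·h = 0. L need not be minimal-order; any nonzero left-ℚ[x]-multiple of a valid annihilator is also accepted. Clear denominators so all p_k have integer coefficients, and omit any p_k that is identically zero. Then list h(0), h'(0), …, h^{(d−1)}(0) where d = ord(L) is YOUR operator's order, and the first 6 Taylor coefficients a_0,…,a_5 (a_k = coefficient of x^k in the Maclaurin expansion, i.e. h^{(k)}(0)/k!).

L = -3 + (1 + 10·x + 16·x^2)·Dx  (order 1).
h: a_k = 2, 6, -21, 87, -1677/4, 9069/4, …
ICs: h(0) = 2.

f: a_k = 2, 3, -9/4, 27/8, -405/64, 1701/128, …
h₀=f(r): pull back L_f along r ⇒ L₀.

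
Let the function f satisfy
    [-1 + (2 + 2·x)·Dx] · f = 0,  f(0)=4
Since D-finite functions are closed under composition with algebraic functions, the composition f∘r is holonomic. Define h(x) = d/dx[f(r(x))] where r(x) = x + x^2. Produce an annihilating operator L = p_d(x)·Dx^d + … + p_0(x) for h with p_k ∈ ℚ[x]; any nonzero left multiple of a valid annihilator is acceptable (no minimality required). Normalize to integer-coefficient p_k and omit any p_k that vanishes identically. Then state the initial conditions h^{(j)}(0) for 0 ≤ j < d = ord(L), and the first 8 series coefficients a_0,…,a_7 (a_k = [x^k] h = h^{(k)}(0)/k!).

L = 3 + (-2 - 6·x - 6·x^2 - 4·x^3)·Dx  (order 1).
h: a_k = 2, 3, -9/4, 3/8, 75/64, -171/128, 147/512, 867/1024, …
ICs: h(0) = 2.

f: a_k = 4, 2, -1/2, 1/4, -5/32, 7/64, -21/256, 33/512, …
Substitute x→r, Dx→(1/r')Dx; clear ⇒ L₀.
Derive L from L₀ (diff closure).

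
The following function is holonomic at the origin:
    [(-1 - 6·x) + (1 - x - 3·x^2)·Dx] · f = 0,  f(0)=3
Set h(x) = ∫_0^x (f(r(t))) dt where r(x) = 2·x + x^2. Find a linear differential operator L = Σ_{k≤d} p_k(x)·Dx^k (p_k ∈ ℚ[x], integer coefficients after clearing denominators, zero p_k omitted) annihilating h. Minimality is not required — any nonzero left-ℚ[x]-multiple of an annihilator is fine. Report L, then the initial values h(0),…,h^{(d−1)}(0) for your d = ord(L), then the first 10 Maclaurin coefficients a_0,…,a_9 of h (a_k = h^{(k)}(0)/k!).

L = (2 + 26·x + 36·x^2 + 12·x^3)·Dx + (-1 + 2·x + 13·x^2 + 12·x^3 + 3·x^4)·Dx^2  (order 2).
h: a_k = 0, 3, 3, 17, 54, 1176/5, 965, 29613/7, 18657, 252163/3, …
ICs: h(0) = 0, h′(0) = 3.

f: a_k = 3, 3, 12, 21, 57, 120, 291, 651, 1524, 3477, …
h₀=f(r): pull back L_f along r ⇒ L₀.
∫: right-multiply L₀ by Dx.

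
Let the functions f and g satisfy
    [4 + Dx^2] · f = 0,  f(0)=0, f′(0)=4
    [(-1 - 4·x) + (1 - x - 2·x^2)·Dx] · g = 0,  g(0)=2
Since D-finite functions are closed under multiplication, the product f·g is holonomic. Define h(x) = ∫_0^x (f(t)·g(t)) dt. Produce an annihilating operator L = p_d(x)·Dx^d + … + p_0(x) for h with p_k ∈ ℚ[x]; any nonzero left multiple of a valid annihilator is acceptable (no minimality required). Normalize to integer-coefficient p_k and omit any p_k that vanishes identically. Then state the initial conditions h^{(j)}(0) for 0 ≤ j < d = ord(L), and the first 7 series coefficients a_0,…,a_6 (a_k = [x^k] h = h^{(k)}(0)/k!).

f: a_k = 0, 4, 0, -8/3, 0, 8/15, 0, …
g: a_k = 2, 2, 6, 10, 22, 42, 86, …
L₀ := L_f ⊗_s L_g (sym. prod.), ord ≤ 2.
∫: right-multiply L₀ by Dx.
L = (4·x + 8·x^2)·Dx + (2 + 8·x)·Dx^2 + (-1 + x + 2·x^2)·Dx^3  (order 3).
h: a_k = 0, 0, 4, 8/3, 14/3, 104/15, 548/45, …
ICs: h(0) = 0, h′(0) = 0, h′′(0) = 8.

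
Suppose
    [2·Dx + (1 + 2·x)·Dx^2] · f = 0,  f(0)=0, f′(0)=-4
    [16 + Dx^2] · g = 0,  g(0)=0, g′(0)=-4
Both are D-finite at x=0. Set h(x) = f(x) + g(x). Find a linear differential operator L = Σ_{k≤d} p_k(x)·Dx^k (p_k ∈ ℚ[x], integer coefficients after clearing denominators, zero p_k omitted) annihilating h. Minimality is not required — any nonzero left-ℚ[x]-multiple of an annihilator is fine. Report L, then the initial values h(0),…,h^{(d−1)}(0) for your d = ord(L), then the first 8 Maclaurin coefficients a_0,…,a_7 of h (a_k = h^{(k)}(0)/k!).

f: a_k = 0, -4, 4, -16/3, 8, -64/5, 64/3, -256/7, …
g: a_k = 0, -4, 0, 32/3, 0, -128/15, 0, 1024/315, …
Weyl lclm of L_f,L_g ⇒ L₀ (ord ≤ 4).
L = (160 + 256·x + 256·x^2)·Dx + (48 + 224·x + 384·x^2 + 256·x^3)·Dx^2 + (10 + 16·x + 16·x^2)·Dx^3 + (3 + 14·x + 24·x^2 + 16·x^3)·Dx^4  (order 4).
h: a_k = 0, -8, 4, 16/3, 8, -64/3, 64/3, -10496/315, …
ICs: h(0) = 0, h′(0) = -8, h′′(0) = 8, h′′′(0) = 32.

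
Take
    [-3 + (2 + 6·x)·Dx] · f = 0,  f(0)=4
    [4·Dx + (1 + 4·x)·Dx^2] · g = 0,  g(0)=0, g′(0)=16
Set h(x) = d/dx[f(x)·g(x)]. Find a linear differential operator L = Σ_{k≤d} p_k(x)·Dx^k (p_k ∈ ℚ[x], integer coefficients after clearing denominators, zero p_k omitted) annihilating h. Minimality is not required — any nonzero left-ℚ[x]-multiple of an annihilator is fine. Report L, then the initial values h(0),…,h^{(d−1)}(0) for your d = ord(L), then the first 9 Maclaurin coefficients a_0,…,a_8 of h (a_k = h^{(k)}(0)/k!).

f: a_k = 4, 6, -9/2, 27/4, -405/32, 1701/64, -15309/256, 72171/512, -2814669/8192, …
g: a_k = 0, 16, -32, 256/3, -256, 4096/5, -8192/3, 65536/7, -32768, …
Product ⇒ symmetric product L₀, ord ≤ 2.
Derive L from L₀ (diff closure).
L = (-33 + 72·x + 432·x^2) + (-4 + 324·x + 2160·x^2 + 3456·x^3)·Dx + (4 + 88·x + 612·x^2 + 1728·x^3 + 1728·x^4)·Dx^2  (order 2).
h: a_k = 64, -64, 232, -1040, 9383/2, -206953/10, 7147521/80, -53092163/140, 5695777517/3584, …
ICs: h(0) = 64, h′(0) = -64.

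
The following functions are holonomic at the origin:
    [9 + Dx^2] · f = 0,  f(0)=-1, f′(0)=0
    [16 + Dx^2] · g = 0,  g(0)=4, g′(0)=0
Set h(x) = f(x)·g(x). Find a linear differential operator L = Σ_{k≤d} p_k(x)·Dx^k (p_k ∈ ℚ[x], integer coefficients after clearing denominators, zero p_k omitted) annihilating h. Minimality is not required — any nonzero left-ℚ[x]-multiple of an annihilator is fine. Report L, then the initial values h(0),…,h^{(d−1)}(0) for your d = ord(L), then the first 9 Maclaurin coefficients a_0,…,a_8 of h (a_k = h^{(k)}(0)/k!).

L = 49 + 50·Dx^2 + Dx^4  (order 4).
h: a_k = -4, 0, 50, 0, -1201/6, 0, 11765/36, 0, -2882401/10080, …
ICs: h(0) = -4, h′(0) = 0, h′′(0) = 100, h′′′(0) = 0.

f: a_k = -1, 0, 9/2, 0, -27/8, 0, 81/80, 0, -729/4480, …
g: a_k = 4, 0, -32, 0, 128/3, 0, -1024/45, 0, 2048/315, …
f·g: L₀ = L_f ⊗_s L_g, ord ≤ 2·2.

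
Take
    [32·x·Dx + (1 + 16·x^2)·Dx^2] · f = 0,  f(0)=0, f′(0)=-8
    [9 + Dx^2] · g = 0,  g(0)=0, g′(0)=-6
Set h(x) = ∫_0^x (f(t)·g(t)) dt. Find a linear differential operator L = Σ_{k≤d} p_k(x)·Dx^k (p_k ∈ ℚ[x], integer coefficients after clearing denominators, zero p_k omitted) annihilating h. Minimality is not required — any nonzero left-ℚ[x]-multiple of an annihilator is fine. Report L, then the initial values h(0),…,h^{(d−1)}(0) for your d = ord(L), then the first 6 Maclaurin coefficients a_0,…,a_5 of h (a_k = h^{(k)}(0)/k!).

f: a_k = 0, -8, 0, 128/3, 0, -2048/5, …
g: a_k = 0, -6, 0, 9, 0, -81/20, …
Product ⇒ symmetric product L₀, ord ≤ 4.
h=∫h₀ ⇒ L = L₀·Dx.
L = (16425 + 696384·x^2 + 2778624·x^4 + 11943936·x^6 + 47775744·x^8)·Dx + (23616·x + 543744·x^3 + 3981312·x^5 + 21233664·x^7)·Dx^2 + (2050 + 87168·x^2 + 470016·x^4 + 2654208·x^6 + 10616832·x^8)·Dx^3 + (2624·x + 60416·x^3 + 442368·x^5 + 2359296·x^7)·Dx^4 + (25 + 1088·x^2 + 17920·x^4 + 147456·x^6 + 589824·x^8)·Dx^5  (order 5).
h: a_k = 0, 0, 0, 16, 0, -328/5, …
ICs: h(0) = 0, h′(0) = 0, h′′(0) = 0, h′′′(0) = 96, h′′′′(0) = 0.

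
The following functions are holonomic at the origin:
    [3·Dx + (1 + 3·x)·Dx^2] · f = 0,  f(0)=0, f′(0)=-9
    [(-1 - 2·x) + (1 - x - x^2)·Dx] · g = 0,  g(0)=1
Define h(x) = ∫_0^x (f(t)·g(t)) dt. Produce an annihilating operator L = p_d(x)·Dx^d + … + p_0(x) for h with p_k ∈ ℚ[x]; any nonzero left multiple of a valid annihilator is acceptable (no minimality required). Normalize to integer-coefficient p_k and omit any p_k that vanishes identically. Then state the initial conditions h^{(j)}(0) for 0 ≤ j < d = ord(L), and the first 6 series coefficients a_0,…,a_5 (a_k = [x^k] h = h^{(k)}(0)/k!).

f: a_k = 0, -9, 27/2, -27, 243/4, -729/5, …
g: a_k = 1, 1, 2, 3, 5, 8, …
Sym-product of L_f,L_g gives L₀ (≤ ord 2).
∫: right-multiply L₀ by Dx.
L = (5 + 12·x)·Dx + (-1 + 13·x + 15·x^2)·Dx^2 + (-1 - 2·x + 4·x^2 + 3·x^3)·Dx^3  (order 3).
h: a_k = 0, 0, -9/2, 3/2, -63/8, 27/4, …
ICs: h(0) = 0, h′(0) = 0, h′′(0) = -9.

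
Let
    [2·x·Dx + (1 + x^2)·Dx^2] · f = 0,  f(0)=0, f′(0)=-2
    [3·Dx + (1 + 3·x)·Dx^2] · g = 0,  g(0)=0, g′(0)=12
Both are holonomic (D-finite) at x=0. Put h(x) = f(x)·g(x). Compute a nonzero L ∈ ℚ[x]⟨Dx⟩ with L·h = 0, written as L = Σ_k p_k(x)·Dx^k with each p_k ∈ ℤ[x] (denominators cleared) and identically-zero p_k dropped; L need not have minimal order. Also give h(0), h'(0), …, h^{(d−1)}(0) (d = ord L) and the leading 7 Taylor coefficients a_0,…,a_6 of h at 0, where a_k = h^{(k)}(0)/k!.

L = (264 + 1260·x + 1008·x^2 + 3420·x^3 + 3240·x^4 + 4212·x^5 + 324·x^7)·Dx + (178 + 660·x + 3828·x^2 + 7308·x^3 + 12960·x^4 + 10044·x^5 + 11340·x^6 + 324·x^7 + 1134·x^8)·Dx^2 + (132 + 608·x + 1728·x^2 + 4568·x^3 + 6456·x^4 + 8856·x^5 + 5184·x^6 + 5544·x^7 + 324·x^8 + 648·x^9)·Dx^3 + (13 + 102·x + 341·x^2 + 744·x^3 + 1138·x^4 + 1236·x^5 + 1386·x^6 + 648·x^7 + 657·x^8 + 54·x^9 + 81·x^10)·Dx^4  (order 4).
h: a_k = 0, 0, -24, 36, -64, 150, -1848/5, …
ICs: h(0) = 0, h′(0) = 0, h′′(0) = -48, h′′′(0) = 216.

f: a_k = 0, -2, 0, 2/3, 0, -2/5, 0, …
g: a_k = 0, 12, -18, 36, -81, 972/5, -486, …
h₀=f·g: eliminate ⇒ L₀, order ≤ 2·2.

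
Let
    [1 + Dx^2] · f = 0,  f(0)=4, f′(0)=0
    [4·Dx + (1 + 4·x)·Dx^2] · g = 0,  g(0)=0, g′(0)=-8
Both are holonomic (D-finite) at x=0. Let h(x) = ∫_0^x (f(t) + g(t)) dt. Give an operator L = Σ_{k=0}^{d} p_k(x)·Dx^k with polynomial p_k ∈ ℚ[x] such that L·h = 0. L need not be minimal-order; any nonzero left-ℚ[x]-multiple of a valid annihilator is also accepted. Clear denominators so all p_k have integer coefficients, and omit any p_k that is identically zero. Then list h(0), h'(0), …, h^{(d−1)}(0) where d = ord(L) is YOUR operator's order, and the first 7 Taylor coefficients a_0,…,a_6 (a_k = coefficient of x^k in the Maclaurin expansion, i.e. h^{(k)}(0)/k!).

f: a_k = 4, 0, -2, 0, 1/6, 0, -1/180, …
g: a_k = 0, -8, 16, -128/3, 128, -2048/5, 4096/3, …
f+g: L₀ = lclm(L_f,L_g), ord ≤ 2+2.
Integrate: L := L₀·Dx.
L = (388 + 32·x + 64·x^2)·Dx^2 + (33 + 140·x + 48·x^2 + 64·x^3)·Dx^3 + (388 + 32·x + 64·x^2)·Dx^4 + (33 + 140·x + 48·x^2 + 64·x^3)·Dx^5  (order 5).
h: a_k = 0, 4, -4, 14/3, -32/3, 769/30, -1024/15, …
ICs: h(0) = 0, h′(0) = 4, h′′(0) = -8, h′′′(0) = 28, h′′′′(0) = -256.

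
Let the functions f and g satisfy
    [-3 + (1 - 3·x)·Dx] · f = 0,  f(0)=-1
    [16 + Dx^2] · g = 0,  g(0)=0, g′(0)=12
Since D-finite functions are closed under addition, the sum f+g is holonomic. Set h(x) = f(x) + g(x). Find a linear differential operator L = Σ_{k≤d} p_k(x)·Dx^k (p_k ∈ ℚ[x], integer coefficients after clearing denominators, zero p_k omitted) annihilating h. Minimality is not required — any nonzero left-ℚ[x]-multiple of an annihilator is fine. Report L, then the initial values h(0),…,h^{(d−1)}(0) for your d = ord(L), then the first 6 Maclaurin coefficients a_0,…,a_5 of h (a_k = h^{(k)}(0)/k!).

f: a_k = -1, -3, -9, -27, -81, -243, …
g: a_k = 0, 12, 0, -32, 0, 128/5, …
Sum ⇒ L₀ = lclm(L_f,L_g) in ℚ(x)⟨Dx⟩.
L = (1680 - 2304·x + 3456·x^2) + (-272 + 1584·x - 3456·x^2 + 3456·x^3)·Dx + (105 - 144·x + 216·x^2)·Dx^2 + (-17 + 99·x - 216·x^2 + 216·x^3)·Dx^3  (order 3).
h: a_k = -1, 9, -9, -59, -81, -1087/5, …
ICs: h(0) = -1, h′(0) = 9, h′′(0) = -18.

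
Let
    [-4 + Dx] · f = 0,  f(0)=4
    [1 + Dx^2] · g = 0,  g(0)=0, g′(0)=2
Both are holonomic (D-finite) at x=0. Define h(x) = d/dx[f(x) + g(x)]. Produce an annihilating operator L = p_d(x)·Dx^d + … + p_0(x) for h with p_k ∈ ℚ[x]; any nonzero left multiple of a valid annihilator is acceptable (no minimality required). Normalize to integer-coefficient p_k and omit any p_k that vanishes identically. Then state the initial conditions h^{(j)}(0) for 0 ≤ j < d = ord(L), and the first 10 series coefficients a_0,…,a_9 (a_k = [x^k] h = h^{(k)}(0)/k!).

L = 4 - Dx + 4·Dx^2 - Dx^3  (order 3).
h: a_k = 18, 64, 127, 512/3, 683/4, 2048/15, 32767/360, 16384/315, 174763/6720, 32768/2835, …
ICs: h(0) = 18, h′(0) = 64, h′′(0) = 254.

f: a_k = 4, 16, 32, 128/3, 128/3, 512/15, 1024/45, 4096/315, 2048/315, 8192/2835, …
g: a_k = 0, 2, 0, -1/3, 0, 1/60, 0, -1/2520, 0, 1/181440, …
L₀ := lclm(L_f,L_g); ord L₀ ≤ 1+2.
h=h₀': d/dx-closure on L₀ ⇒ L.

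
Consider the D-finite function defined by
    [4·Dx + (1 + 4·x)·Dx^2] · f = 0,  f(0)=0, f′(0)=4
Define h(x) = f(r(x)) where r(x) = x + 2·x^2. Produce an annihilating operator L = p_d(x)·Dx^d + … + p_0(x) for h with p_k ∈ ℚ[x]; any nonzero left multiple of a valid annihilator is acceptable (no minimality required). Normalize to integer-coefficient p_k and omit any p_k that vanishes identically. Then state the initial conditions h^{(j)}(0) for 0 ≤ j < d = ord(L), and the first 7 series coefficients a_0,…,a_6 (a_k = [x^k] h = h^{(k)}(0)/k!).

f: a_k = 0, 4, -8, 64/3, -64, 1024/5, -2048/3, …
h₀=f(r): pull back L_f along r ⇒ L₀.
L = (16·x + 32·x^2)·Dx + (1 + 8·x + 24·x^2 + 32·x^3)·Dx^2  (order 2).
h: a_k = 0, 4, 0, -32/3, 32, -256/5, 0, …
ICs: h(0) = 0, h′(0) = 4.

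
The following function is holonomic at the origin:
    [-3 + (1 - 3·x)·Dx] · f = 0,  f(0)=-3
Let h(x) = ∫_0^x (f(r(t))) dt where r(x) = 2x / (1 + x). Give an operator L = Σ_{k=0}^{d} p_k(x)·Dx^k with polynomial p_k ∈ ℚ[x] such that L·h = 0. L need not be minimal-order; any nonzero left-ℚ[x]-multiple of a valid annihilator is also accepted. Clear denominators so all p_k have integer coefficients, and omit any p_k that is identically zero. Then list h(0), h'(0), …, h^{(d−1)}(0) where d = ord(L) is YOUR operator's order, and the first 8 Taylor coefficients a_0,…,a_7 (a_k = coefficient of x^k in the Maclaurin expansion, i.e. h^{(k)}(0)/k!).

f: a_k = -3, -9, -27, -81, -243, -729, -2187, -6561, …
Substitute x→r, Dx→(1/r')Dx; clear ⇒ L₀.
h=∫h₀ ⇒ L = L₀·Dx.
L = 6·Dx + (-1 + 4·x + 5·x^2)·Dx^2  (order 2).
h: a_k = 0, -3, -9, -30, -225/2, -450, -1875, -56250/7, …
ICs: h(0) = 0, h′(0) = -3.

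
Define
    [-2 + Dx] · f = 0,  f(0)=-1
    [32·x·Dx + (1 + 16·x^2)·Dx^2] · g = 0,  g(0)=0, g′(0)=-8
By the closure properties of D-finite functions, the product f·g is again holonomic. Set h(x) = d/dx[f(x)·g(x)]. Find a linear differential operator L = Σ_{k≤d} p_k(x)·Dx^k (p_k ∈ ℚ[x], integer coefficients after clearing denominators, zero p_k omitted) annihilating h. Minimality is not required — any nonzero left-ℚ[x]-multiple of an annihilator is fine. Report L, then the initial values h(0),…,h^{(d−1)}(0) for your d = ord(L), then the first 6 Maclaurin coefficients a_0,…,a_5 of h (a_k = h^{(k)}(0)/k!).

f: a_k = -1, -2, -2, -4/3, -2/3, -4/15, …
g: a_k = 0, -8, 0, 128/3, 0, -2048/5, …
f·g: L₀ = L_f ⊗_s L_g, ord ≤ 1·2.
h₀' ⇒ L via d/dx closure of L₀.
L = (-28 - 128·x + 1664·x^2 - 2048·x^3 + 1024·x^4) + (12 + 96·x - 896·x^2 + 1536·x^3 - 1024·x^4)·Dx + (1 - 16·x + 32·x^2 - 256·x^3 + 256·x^4)·Dx^2  (order 2).
h: a_k = 8, 32, -80, -896/3, 1648, 13760/3, …
ICs: h(0) = 8, h′(0) = 32.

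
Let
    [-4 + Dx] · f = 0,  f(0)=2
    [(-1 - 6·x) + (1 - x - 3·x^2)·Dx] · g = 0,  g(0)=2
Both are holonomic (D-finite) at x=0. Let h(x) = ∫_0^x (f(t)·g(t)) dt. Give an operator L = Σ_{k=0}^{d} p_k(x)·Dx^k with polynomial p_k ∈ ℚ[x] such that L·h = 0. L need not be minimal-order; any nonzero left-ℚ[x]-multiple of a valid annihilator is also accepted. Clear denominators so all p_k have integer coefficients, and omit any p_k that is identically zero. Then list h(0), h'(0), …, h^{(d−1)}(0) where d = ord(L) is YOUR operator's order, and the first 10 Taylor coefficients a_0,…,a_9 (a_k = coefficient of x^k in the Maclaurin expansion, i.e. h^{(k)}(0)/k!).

L = (5 + 2·x - 12·x^2)·Dx + (-1 + x + 3·x^2)·Dx^2  (order 2).
h: a_k = 0, 4, 10, 64/3, 125/3, 1204/15, 7016/45, 2780/9, 392303/630, 722912/567, …
ICs: h(0) = 0, h′(0) = 4.

f: a_k = 2, 8, 16, 64/3, 64/3, 256/15, 512/45, 2048/315, 1024/315, 4096/2835, …
g: a_k = 2, 2, 8, 14, 38, 80, 194, 434, 1016, 2318, …
L₀ := L_f ⊗_s L_g (sym. prod.), ord ≤ 1.
Integrate: L := L₀·Dx.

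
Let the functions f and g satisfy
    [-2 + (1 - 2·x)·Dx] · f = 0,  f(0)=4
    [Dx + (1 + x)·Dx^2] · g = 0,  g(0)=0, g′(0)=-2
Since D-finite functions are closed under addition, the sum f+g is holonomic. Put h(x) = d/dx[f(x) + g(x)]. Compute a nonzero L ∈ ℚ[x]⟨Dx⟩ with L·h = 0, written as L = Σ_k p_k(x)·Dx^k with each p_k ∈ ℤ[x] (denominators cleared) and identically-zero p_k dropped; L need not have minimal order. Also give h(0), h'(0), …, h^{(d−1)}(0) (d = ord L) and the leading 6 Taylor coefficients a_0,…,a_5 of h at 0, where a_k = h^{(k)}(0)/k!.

L = (32 + 8·x) + (22 + 56·x + 16·x^2)·Dx + (-5 + 3·x + 12·x^2 + 4·x^3)·Dx^2  (order 2).
h: a_k = 6, 34, 94, 258, 638, 1538, …
ICs: h(0) = 6, h′(0) = 34.

f: a_k = 4, 8, 16, 32, 64, 128, …
g: a_k = 0, -2, 1, -2/3, 1/2, -2/5, …
f+g: L₀ = lclm(L_f,L_g), ord ≤ 1+2.
Derive L from L₀ (diff closure).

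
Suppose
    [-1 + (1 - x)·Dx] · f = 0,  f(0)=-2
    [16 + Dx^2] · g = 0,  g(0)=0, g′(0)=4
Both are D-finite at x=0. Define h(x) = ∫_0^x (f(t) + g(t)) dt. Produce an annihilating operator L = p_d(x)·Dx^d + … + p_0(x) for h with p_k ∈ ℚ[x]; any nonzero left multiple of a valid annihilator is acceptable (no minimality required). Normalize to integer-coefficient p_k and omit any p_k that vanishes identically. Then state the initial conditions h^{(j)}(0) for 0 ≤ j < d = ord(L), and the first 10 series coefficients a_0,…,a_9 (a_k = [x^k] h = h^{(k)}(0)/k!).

f: a_k = -2, -2, -2, -2, -2, -2, -2, -2, -2, -2, …
g: a_k = 0, 4, 0, -32/3, 0, 128/15, 0, -1024/315, 0, 2048/2835, …
f+g: L₀ = lclm(L_f,L_g), ord ≤ 1+2.
h=∫₀ˣh₀: take L = L₀·Dx.
L = (176 - 256·x + 128·x^2)·Dx + (-144 + 400·x - 384·x^2 + 128·x^3)·Dx^2 + (11 - 16·x + 8·x^2)·Dx^3 + (-9 + 25·x - 24·x^2 + 8·x^3)·Dx^4  (order 4).
h: a_k = 0, -2, 1, -2/3, -19/6, -2/5, 49/45, -2/7, -827/1260, -2/9, …
ICs: h(0) = 0, h′(0) = -2, h′′(0) = 2, h′′′(0) = -4.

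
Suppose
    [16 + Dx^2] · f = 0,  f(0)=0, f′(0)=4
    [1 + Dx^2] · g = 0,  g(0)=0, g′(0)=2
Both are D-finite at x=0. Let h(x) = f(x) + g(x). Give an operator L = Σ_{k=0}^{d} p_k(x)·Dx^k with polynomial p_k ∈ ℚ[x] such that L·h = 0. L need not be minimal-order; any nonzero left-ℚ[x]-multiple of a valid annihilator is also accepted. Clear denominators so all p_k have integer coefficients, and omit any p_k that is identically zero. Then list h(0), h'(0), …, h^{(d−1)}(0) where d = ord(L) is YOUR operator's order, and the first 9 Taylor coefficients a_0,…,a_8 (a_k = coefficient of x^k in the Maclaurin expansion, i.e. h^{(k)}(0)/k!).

L = 16 + 17·Dx^2 + Dx^4  (order 4).
h: a_k = 0, 6, 0, -11, 0, 171/20, 0, -2731/840, 0, …
ICs: h(0) = 0, h′(0) = 6, h′′(0) = 0, h′′′(0) = -66.

f: a_k = 0, 4, 0, -32/3, 0, 128/15, 0, -1024/315, 0, …
g: a_k = 0, 2, 0, -1/3, 0, 1/60, 0, -1/2520, 0, …
L₀ := lclm(L_f,L_g); ord L₀ ≤ 2+2.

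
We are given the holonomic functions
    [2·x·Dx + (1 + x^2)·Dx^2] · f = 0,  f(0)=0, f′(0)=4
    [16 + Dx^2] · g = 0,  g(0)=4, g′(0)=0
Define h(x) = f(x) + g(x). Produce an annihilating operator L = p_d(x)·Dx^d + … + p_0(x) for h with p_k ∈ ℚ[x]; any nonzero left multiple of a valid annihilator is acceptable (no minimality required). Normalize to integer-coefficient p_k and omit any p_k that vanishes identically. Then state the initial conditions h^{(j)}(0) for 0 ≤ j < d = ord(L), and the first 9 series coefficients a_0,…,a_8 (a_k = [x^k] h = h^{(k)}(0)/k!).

f: a_k = 0, 4, 0, -4/3, 0, 4/5, 0, -4/7, 0, …
g: a_k = 4, 0, -32, 0, 128/3, 0, -1024/45, 0, 2048/315, …
f+g: L₀ = lclm(L_f,L_g), ord ≤ 2+2.
L = (64·x + 704·x^3 + 256·x^5)·Dx + (112 + 416·x^2 + 432·x^4 + 128·x^6)·Dx^2 + (4·x + 44·x^3 + 16·x^5)·Dx^3 + (7 + 26·x^2 + 27·x^4 + 8·x^6)·Dx^4  (order 4).
h: a_k = 4, 4, -32, -4/3, 128/3, 4/5, -1024/45, -4/7, 2048/315, …
ICs: h(0) = 4, h′(0) = 4, h′′(0) = -64, h′′′(0) = -8.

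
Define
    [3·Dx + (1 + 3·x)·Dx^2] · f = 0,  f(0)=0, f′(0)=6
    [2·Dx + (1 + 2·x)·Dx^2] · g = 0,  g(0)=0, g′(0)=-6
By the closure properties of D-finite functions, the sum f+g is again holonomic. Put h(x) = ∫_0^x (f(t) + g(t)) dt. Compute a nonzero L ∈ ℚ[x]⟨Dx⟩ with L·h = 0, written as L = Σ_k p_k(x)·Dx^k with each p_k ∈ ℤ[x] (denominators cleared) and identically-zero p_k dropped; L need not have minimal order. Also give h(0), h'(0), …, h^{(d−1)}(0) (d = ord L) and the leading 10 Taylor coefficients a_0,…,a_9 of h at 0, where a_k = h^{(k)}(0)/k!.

f: a_k = 0, 6, -9, 18, -81/2, 486/5, -243, 4374/7, -6561/4, 4374, …
g: a_k = 0, -6, 6, -8, 12, -96/5, 32, -384/7, 96, -512/3, …
h₀=f+g: left-lcm gives L₀, ord ≤ 4.
∫: right-multiply L₀ by Dx.
L = 12·Dx^2 + (10 + 24·x)·Dx^3 + (1 + 5·x + 6·x^2)·Dx^4  (order 4).
h: a_k = 0, 0, 0, -1, 5/2, -57/10, 13, -211/7, 285/4, -2059/12, …
ICs: h(0) = 0, h′(0) = 0, h′′(0) = 0, h′′′(0) = -6.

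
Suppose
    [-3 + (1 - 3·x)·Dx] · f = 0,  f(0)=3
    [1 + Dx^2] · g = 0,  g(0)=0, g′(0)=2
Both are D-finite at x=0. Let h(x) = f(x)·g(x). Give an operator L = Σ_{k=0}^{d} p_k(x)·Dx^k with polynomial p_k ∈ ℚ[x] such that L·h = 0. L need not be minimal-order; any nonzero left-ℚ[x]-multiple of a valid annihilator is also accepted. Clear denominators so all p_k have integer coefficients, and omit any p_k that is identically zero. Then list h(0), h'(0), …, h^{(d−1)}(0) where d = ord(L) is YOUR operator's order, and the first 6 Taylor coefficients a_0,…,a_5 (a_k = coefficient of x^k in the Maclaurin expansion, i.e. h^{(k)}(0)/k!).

L = (-1 + 3·x) + 6·Dx + (-1 + 3·x)·Dx^2  (order 2).
h: a_k = 0, 6, 18, 53, 159, 9541/20, …
ICs: h(0) = 0, h′(0) = 6.

f: a_k = 3, 9, 27, 81, 243, 729, …
g: a_k = 0, 2, 0, -1/3, 0, 1/60, …
Sym-product of L_f,L_g gives L₀ (≤ ord 2).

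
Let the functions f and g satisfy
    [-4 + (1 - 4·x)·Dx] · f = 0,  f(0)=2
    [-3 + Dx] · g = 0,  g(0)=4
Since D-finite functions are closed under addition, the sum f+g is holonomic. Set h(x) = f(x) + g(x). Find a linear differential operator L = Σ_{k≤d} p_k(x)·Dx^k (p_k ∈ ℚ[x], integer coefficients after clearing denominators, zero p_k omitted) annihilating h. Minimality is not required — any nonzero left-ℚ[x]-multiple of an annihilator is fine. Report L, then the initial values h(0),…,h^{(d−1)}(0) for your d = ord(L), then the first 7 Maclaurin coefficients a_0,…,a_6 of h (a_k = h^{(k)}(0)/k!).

f: a_k = 2, 8, 32, 128, 512, 2048, 8192, …
g: a_k = 4, 12, 18, 18, 27/2, 81/10, 81/20, …
L₀ := lclm(L_f,L_g); ord L₀ ≤ 1+1.
L = (-60 - 144·x) + (23 + 72·x - 144·x^2)·Dx + (-1 - 8·x + 48·x^2)·Dx^2  (order 2).
h: a_k = 6, 20, 50, 146, 1051/2, 20561/10, 163921/20, …
ICs: h(0) = 6, h′(0) = 20.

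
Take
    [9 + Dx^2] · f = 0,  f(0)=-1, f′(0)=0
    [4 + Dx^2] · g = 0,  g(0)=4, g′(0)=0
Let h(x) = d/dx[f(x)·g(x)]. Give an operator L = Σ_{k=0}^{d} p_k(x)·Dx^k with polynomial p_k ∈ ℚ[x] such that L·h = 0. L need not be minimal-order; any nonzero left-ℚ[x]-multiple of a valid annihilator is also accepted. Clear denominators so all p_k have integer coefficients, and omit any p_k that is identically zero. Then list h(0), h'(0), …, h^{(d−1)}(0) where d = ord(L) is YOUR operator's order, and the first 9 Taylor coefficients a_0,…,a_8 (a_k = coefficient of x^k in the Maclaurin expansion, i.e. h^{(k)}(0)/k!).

L = 25 + 26·Dx^2 + Dx^4  (order 4).
h: a_k = 0, 52, 0, -626/3, 0, 7813/30, 0, -195313/1260, 0, …
ICs: h(0) = 0, h′(0) = 52, h′′(0) = 0, h′′′(0) = -1252.

f: a_k = -1, 0, 9/2, 0, -27/8, 0, 81/80, 0, -729/4480, …
g: a_k = 4, 0, -8, 0, 8/3, 0, -16/45, 0, 8/315, …
Product ⇒ symmetric product L₀, ord ≤ 4.
h₀' ⇒ L via d/dx closure of L₀.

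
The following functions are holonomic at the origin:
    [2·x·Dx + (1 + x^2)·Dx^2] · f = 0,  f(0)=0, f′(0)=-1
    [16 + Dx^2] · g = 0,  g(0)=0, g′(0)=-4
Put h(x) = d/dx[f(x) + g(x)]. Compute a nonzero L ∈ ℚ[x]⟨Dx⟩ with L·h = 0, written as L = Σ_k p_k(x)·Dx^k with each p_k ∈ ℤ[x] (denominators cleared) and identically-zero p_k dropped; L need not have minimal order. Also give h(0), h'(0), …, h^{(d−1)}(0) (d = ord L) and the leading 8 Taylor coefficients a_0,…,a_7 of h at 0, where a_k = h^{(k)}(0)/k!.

f: a_k = 0, -1, 0, 1/3, 0, -1/5, 0, 1/7, …
g: a_k = 0, -4, 0, 32/3, 0, -128/15, 0, 1024/315, …
L₀ := lclm(L_f,L_g); ord L₀ ≤ 2+2.
h₀' ⇒ L via d/dx closure of L₀.
L = (64·x + 704·x^3 + 256·x^5) + (112 + 416·x^2 + 432·x^4 + 128·x^6)·Dx + (4·x + 44·x^3 + 16·x^5)·Dx^2 + (7 + 26·x^2 + 27·x^4 + 8·x^6)·Dx^3  (order 3).
h: a_k = -5, 0, 33, 0, -131/3, 0, 1069/45, 0, …
ICs: h(0) = -5, h′(0) = 0, h′′(0) = 66.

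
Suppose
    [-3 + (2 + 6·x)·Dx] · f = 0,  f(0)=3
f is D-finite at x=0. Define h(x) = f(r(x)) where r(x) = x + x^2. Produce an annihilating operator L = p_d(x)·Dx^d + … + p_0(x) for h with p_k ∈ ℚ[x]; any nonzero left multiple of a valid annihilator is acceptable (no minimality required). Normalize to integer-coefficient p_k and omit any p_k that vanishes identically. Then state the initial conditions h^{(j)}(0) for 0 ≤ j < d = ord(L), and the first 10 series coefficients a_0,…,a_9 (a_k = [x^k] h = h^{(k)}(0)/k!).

f: a_k = 3, 9/2, -27/8, 81/16, -1215/128, 5103/256, -45927/1024, 216513/2048, -8444007/32768, 42220035/65536, …
L₀ from L_f via x↦r, Dx↦r'^{-1}Dx.
L = (-3 - 6·x) + (2 + 6·x + 6·x^2)·Dx  (order 1).
h: a_k = 3, 9/2, 9/8, -27/16, 297/128, -729/256, 2997/1024, -4131/2048, -18711/32768, 357939/65536, …
ICs: h(0) = 3.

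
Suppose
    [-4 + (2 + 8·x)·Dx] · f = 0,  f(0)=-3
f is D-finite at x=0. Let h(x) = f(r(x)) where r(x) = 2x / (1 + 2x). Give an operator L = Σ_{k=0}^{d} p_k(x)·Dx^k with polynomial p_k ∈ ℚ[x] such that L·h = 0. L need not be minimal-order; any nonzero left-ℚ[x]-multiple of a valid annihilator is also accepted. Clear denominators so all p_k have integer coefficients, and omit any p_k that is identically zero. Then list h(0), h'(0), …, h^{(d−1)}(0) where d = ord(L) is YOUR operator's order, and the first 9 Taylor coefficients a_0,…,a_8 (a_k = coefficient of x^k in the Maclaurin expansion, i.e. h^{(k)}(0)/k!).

L = -4 + (1 + 12·x + 20·x^2)·Dx  (order 1).
h: a_k = -3, -12, 48, -240, 1440, -9792, 72192, -561408, 4531200, …
ICs: h(0) = -3.

f: a_k = -3, -6, 6, -12, 30, -84, 252, -792, 2574, …
L₀ from L_f via x↦r, Dx↦r'^{-1}Dx.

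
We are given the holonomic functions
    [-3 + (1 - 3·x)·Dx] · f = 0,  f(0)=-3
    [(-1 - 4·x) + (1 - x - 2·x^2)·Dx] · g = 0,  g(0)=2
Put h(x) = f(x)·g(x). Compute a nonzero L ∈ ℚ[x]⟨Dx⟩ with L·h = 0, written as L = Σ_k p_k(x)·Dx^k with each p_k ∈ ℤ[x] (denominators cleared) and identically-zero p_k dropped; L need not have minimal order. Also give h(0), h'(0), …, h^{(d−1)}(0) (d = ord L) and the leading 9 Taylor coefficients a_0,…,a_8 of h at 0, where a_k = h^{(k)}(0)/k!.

L = (-4 + 2·x + 18·x^2) + (1 - 4·x + x^2 + 6·x^3)·Dx  (order 1).
h: a_k = -6, -24, -90, -300, -966, -3024, -9330, -28500, -86526, …
ICs: h(0) = -6.

f: a_k = -3, -9, -27, -81, -243, -729, -2187, -6561, -19683, …
g: a_k = 2, 2, 6, 10, 22, 42, 86, 170, 342, …
L₀ := L_f ⊗_s L_g (sym. prod.), ord ≤ 1.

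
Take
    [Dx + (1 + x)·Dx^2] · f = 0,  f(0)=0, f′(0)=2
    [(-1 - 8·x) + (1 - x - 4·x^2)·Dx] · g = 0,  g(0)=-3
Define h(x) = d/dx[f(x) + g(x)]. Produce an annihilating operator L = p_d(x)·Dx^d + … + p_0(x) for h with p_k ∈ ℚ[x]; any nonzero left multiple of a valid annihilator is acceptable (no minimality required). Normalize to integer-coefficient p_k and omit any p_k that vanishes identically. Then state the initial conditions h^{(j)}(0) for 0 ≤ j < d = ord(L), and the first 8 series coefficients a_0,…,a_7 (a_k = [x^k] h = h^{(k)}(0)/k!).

L = (-74 - 562·x - 1120·x^2 - 1728·x^3 - 768·x^4) + (-52 - 576·x - 1636·x^2 - 3264·x^3 - 3488·x^4 - 1280·x^5)·Dx + (11 + 41·x + 53·x^2 - 185·x^3 - 704·x^4 - 752·x^5 - 256·x^6)·Dx^2  (order 2).
h: a_k = -1, -32, -79, -350, -973, -3260, -9259, -27962, …
ICs: h(0) = -1, h′(0) = -32.

f: a_k = 0, 2, -1, 2/3, -1/2, 2/5, -1/3, 2/7, …
g: a_k = -3, -3, -15, -27, -87, -195, -543, -1323, …
L₀ := lclm(L_f,L_g); ord L₀ ≤ 2+1.
Differentiate: ansatz ord ≤ ord L₀ ⇒ L.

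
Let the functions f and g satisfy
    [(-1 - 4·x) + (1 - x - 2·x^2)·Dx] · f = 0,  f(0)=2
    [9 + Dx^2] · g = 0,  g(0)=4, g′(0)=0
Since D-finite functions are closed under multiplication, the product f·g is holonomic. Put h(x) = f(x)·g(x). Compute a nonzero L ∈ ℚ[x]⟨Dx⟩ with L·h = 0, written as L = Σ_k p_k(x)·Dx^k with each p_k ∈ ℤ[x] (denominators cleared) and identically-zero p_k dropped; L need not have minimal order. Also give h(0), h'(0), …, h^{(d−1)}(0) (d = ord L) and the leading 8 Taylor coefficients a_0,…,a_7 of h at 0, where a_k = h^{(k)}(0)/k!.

f: a_k = 2, 2, 6, 10, 22, 42, 86, 170, …
g: a_k = 4, 0, -18, 0, 27/2, 0, -81/20, 0, …
f·g: L₀ = L_f ⊗_s L_g, ord ≤ 1·2.
L = (-5 + 9·x + 18·x^2) + (2 + 8·x)·Dx + (-1 + x + 2·x^2)·Dx^2  (order 2).
h: a_k = 8, 8, -12, 4, 7, 15, 209/10, 509/10, …
ICs: h(0) = 8, h′(0) = 8.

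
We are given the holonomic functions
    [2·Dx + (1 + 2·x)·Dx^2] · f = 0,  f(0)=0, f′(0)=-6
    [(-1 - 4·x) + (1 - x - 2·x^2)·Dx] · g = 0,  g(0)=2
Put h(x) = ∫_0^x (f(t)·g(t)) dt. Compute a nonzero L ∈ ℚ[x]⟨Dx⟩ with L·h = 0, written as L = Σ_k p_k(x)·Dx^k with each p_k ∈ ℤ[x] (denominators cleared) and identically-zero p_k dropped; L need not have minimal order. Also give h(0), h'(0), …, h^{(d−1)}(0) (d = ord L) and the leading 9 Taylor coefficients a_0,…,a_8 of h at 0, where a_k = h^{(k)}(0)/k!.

f: a_k = 0, -6, 6, -8, 12, -96/5, 32, -384/7, 96, …
g: a_k = 2, 2, 6, 10, 22, 42, 86, 170, 342, …
f·g: L₀ = L_f ⊗_s L_g, ord ≤ 2·1.
h=∫₀ˣh₀: take L = L₀·Dx.
L = (6 + 16·x)·Dx + (14·x + 20·x^2)·Dx^2 + (-1 - x + 4·x^2 + 4·x^3)·Dx^3  (order 3).
h: a_k = 0, 0, -6, 0, -10, -16/5, -112/5, -512/35, -2104/35, …
ICs: h(0) = 0, h′(0) = 0, h′′(0) = -12.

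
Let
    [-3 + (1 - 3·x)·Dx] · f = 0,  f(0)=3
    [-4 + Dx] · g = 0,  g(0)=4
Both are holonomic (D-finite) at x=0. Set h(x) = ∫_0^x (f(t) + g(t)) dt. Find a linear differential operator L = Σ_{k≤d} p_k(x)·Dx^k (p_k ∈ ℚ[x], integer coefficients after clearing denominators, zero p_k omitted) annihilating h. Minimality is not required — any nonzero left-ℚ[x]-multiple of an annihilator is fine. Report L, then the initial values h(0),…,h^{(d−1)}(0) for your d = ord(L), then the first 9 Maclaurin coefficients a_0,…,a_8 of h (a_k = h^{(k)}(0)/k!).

f: a_k = 3, 9, 27, 81, 243, 729, 2187, 6561, 19683, …
g: a_k = 4, 16, 32, 128/3, 128/3, 512/15, 1024/45, 4096/315, 2048/315, …
Sum ⇒ L₀ = lclm(L_f,L_g) in ℚ(x)⟨Dx⟩.
Integrate: L := L₀·Dx.
L = (-24 - 144·x)·Dx + (2 + 96·x - 144·x^2)·Dx^2 + (1 - 15·x + 36·x^2)·Dx^3  (order 3).
h: a_k = 0, 7, 25/2, 59/3, 371/12, 857/15, 11447/90, 99439/315, 2070811/2520, …
ICs: h(0) = 0, h′(0) = 7, h′′(0) = 25.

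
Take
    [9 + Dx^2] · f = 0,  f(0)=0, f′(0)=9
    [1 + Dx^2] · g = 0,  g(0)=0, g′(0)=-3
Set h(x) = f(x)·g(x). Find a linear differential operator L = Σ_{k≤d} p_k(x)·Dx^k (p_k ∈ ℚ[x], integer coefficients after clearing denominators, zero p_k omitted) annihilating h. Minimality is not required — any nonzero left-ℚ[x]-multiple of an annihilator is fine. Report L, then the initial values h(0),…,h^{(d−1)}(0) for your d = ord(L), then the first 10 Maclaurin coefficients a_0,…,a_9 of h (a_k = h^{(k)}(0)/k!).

f: a_k = 0, 9, 0, -27/2, 0, 243/40, 0, -729/560, 0, 729/4480, …
g: a_k = 0, -3, 0, 1/2, 0, -1/40, 0, 1/1680, 0, -1/120960, …
h₀=f·g: eliminate ⇒ L₀, order ≤ 2·2.
L = 64 + 20·Dx^2 + Dx^4  (order 4).
h: a_k = 0, 0, -27, 0, 45, 0, -126/5, 0, 51/7, 0, …
ICs: h(0) = 0, h′(0) = 0, h′′(0) = -54, h′′′(0) = 0.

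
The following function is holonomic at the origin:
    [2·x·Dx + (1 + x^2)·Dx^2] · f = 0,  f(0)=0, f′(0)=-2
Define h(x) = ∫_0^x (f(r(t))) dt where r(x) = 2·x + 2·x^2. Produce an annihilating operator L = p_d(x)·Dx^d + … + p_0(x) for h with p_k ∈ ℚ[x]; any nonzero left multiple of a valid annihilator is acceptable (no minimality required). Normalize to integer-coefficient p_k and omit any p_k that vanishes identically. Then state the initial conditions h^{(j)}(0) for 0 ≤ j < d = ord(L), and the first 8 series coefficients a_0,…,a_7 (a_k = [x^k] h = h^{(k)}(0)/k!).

f: a_k = 0, -2, 0, 2/3, 0, -2/5, 0, 2/7, …
h₀=f(r): pull back L_f along r ⇒ L₀.
h=∫h₀ ⇒ L = L₀·Dx.
L = (-2 + 8·x + 32·x^2 + 48·x^3 + 24·x^4)·Dx^2 + (1 + 2·x + 4·x^2 + 16·x^3 + 20·x^4 + 8·x^5)·Dx^3  (order 3).
h: a_k = 0, 0, -2, -4/3, 4/3, 16/5, 8/15, -176/21, …
ICs: h(0) = 0, h′(0) = 0, h′′(0) = -4.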